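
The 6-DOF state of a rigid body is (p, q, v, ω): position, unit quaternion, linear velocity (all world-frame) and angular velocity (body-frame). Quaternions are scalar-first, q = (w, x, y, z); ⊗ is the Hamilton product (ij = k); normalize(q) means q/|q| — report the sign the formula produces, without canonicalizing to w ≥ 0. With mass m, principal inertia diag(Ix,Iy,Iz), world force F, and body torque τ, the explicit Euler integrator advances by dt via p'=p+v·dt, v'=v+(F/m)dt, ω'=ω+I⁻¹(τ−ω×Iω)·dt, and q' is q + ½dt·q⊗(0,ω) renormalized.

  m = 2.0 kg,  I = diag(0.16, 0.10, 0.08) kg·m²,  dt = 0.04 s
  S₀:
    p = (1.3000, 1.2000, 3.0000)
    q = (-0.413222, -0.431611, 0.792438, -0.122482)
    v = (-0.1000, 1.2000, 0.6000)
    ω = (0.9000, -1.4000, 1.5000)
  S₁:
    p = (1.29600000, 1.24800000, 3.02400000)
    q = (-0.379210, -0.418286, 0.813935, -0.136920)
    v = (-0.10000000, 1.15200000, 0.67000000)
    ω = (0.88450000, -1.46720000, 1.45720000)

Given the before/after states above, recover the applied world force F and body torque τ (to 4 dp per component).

v₁ − v₀ = (0.00000000, -0.04800000, 0.07000000)
F = m·Δv/dt = (0.0000, -2.4000, 3.5000)
rate change Δω = (-0.01550000, -0.06720000, -0.04280000)
ω₀×(Iω₀) = (0.0420, 0.1080, 0.0756)
applied torque τ = (-0.0200, -0.0600, -0.0100)

F = (0.0000, -2.4000, 3.5000)
τ = (-0.0200, -0.0600, -0.0100)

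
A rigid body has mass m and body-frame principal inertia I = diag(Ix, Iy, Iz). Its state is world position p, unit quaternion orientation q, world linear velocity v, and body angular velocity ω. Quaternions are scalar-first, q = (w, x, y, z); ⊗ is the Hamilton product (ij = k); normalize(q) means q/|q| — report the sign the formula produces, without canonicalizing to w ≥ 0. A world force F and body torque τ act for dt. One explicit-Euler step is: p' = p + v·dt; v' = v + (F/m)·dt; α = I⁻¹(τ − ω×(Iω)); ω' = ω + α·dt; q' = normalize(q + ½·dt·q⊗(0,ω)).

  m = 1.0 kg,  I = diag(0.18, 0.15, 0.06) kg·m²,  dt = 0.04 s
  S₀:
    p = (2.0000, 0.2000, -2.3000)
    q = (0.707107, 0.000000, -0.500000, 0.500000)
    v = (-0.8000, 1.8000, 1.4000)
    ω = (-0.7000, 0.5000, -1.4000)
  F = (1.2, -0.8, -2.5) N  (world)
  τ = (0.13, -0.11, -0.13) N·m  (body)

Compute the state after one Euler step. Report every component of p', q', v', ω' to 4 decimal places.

a = (1.2000, -0.8000, -2.5000)
p + v·dt = (1.9680, 0.2720, -2.2440)
v + (F/m)dt = (-0.7520, 1.7680, 1.3000)
angular accel α = (0.3722, -1.5173, -2.3417)
ω + α·dt = (-0.6851, 0.4393, -1.4937)
2q̇ = q⊗(0,ω) = (0.9500000, -0.0449749, 0.0035535, -1.3399498)
q' = normalize(q + ½dt·q⊗(0,ω)) = (0.7257, -0.0009, -0.4997, 0.4729)

p' = (1.9680, 0.2720, -2.2440)
q' = (0.7257, -0.0009, -0.4997, 0.4729)
v' = (-0.7520, 1.7680, 1.3000)
ω' = (-0.6851, 0.4393, -1.4937)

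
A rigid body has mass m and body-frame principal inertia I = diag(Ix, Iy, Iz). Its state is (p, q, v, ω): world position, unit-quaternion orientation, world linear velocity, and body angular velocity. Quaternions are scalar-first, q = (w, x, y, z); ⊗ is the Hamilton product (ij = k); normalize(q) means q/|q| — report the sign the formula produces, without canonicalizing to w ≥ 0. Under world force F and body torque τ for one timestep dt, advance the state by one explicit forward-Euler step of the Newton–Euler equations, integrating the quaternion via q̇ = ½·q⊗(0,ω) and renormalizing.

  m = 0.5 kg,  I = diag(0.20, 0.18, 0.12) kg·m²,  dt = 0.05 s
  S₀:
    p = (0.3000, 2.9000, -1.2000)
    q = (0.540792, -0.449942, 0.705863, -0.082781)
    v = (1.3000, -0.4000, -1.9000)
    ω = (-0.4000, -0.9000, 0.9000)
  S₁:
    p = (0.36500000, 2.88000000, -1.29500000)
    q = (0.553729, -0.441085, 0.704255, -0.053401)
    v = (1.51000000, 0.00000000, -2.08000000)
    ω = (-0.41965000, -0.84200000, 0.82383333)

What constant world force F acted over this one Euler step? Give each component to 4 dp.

Δv = v₁−v₀ = (0.21000000, 0.40000000, -0.18000000)
F = m·Δv/dt = (2.1000, 4.0000, -1.8000)

F = (2.1000, 4.0000, -1.8000)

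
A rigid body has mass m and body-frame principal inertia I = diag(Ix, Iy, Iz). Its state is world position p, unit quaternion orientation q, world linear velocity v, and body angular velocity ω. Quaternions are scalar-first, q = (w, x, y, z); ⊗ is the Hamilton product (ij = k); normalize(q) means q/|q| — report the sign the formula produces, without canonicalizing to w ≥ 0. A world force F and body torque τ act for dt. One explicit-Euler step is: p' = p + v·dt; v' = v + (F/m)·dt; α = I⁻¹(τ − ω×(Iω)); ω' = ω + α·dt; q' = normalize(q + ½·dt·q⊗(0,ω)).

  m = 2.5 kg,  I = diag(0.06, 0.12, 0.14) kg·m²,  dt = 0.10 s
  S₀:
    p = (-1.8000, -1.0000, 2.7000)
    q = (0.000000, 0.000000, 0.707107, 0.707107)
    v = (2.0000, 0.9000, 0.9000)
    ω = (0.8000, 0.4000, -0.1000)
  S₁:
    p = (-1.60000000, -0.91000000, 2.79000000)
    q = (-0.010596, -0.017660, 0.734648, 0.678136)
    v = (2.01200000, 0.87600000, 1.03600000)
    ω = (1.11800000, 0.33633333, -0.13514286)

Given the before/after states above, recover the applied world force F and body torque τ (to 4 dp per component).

F = (0.3000, -0.6000, 3.4000)
τ = (0.1900, -0.0700, -0.0300)

Δv = v₁−v₀ = (0.01200000, -0.02400000, 0.13600000)
m·(v₁−v₀)/dt = (0.3000, -0.6000, 3.4000)
ω₁ − ω₀ = (0.31800000, -0.06366667, -0.03514286)
gyro term ω₀×Iω₀ = (-0.0008, 0.0064, 0.0192)
τ = I·(Δω/dt) + ω₀×(Iω₀) = (0.1900, -0.0700, -0.0300)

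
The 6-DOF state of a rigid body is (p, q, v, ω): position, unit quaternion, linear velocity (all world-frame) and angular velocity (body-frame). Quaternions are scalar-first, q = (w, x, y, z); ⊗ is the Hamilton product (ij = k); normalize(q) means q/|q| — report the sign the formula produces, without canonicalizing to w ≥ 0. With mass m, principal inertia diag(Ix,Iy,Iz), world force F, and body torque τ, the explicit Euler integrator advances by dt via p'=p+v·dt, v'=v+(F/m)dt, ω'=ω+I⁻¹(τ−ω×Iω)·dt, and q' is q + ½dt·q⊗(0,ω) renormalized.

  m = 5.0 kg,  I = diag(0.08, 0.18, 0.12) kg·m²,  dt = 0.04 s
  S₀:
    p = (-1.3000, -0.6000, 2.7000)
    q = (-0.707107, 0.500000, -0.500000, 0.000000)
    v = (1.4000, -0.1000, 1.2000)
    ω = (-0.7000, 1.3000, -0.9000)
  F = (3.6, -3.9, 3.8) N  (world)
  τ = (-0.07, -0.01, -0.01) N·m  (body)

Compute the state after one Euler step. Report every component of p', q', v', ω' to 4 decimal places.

ω×(Iω) gyroscopic = (0.0702, -0.0252, -0.0910)
α = I⁻¹(τ − ω×Iω) = (-1.7525, 0.0844, 0.6750)
ω + α·dt = (-0.7701, 1.3034, -0.8730)
q⊗(0,ω) = (1.0000000, 0.9449749, -0.4692391, 0.9363963)
q' = normalize(q + ½dt·q⊗(0,ω)) = (-0.6867, 0.5186, -0.5091, 0.0187)
new position p' = (-1.2440, -0.6040, 2.7480)
v' = v + a·dt = (1.4288, -0.1312, 1.2304)

p' = (-1.2440, -0.6040, 2.7480)
q' = (-0.6867, 0.5186, -0.5091, 0.0187)
v' = (1.4288, -0.1312, 1.2304)
ω' = (-0.7701, 1.3034, -0.8730)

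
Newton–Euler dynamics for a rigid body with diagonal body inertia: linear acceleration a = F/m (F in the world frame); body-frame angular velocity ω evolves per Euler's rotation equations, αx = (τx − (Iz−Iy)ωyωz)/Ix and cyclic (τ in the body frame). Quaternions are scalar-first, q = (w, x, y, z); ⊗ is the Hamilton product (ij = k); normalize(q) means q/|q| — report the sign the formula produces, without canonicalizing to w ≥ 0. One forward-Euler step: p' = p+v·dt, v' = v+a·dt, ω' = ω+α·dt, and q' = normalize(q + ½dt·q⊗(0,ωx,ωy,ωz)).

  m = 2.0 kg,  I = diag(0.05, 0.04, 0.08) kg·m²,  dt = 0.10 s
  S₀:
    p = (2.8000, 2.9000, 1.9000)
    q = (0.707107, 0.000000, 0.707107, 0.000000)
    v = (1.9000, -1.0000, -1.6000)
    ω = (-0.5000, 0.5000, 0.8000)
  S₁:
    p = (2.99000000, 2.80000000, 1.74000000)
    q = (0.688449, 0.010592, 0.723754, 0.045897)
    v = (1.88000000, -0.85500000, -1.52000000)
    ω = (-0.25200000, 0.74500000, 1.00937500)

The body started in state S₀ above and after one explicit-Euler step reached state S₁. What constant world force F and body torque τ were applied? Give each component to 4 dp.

F = (-0.4000, 2.9000, 1.6000)
τ = (0.1400, 0.1100, 0.1700)

Δv = v₁−v₀ = (-0.02000000, 0.14500000, 0.08000000)
applied force F = (-0.4000, 2.9000, 1.6000)
rate change Δω = (0.24800000, 0.24500000, 0.20937500)
I·α + gyro = (0.1400, 0.1100, 0.1700)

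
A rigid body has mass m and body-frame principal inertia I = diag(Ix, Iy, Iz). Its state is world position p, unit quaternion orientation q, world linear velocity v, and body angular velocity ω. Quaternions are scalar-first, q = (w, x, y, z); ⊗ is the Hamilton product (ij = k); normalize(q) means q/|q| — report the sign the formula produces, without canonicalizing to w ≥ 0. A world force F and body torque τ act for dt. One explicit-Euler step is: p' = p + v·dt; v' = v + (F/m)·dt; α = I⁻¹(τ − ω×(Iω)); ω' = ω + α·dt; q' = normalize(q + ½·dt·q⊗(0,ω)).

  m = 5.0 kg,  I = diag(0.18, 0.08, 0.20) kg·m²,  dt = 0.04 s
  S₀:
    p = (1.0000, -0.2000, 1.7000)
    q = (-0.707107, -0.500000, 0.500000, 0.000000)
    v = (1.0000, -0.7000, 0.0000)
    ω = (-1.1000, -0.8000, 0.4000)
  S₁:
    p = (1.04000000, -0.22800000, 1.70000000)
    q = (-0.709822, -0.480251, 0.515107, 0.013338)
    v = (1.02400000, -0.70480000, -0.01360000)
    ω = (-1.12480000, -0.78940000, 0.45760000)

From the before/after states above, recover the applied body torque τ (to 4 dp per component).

τ = (-0.1500, 0.0300, 0.2000)

Δω = ω₁−ω₀ = (-0.02480000, 0.01060000, 0.05760000)
ω₀×(Iω₀) = (-0.0384, 0.0088, -0.0880)
I·α + gyro = (-0.1500, 0.0300, 0.2000)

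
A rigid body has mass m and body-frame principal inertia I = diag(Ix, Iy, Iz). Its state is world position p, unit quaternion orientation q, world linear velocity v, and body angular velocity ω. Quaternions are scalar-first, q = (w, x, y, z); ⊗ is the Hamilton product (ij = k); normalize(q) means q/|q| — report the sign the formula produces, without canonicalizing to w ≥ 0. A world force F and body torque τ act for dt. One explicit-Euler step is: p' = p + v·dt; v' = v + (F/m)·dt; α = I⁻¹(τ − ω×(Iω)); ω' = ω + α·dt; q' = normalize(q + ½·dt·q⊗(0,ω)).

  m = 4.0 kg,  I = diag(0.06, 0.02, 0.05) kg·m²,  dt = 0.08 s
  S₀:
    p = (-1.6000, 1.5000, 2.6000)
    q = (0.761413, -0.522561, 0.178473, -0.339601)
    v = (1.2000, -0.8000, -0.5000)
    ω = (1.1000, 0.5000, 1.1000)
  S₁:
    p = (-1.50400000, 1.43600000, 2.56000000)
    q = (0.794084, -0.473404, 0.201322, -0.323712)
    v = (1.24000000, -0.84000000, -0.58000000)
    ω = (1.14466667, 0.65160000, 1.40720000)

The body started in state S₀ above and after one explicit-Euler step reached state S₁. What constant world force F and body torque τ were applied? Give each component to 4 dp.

F = (2.0000, -2.0000, -4.0000)
τ = (0.0500, 0.0500, 0.1700)

Δω = ω₁−ω₀ = (0.04466667, 0.15160000, 0.30720000)
I·α + gyro = (0.0500, 0.0500, 0.1700)
Δv = v₁−v₀ = (0.04000000, -0.04000000, -0.08000000)
applied force F = (2.0000, -2.0000, -4.0000)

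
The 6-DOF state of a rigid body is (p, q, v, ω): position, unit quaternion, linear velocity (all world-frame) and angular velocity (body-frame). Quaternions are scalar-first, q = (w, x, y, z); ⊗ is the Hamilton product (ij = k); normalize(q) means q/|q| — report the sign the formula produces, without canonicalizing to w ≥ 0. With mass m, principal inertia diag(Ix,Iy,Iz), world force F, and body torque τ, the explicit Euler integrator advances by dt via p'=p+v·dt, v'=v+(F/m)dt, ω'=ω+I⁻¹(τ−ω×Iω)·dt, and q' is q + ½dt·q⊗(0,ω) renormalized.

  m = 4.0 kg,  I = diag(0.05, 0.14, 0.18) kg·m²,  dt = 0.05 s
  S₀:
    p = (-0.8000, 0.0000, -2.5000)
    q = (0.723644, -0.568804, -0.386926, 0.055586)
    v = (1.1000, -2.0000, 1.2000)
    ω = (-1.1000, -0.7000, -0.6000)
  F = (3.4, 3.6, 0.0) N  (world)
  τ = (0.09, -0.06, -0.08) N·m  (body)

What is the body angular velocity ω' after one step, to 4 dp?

ω' = (-1.0268, -0.6908, -0.6415)

(τ − ω×Iω)/I = (1.4640, 0.1843, -0.8294)
ω + α·dt = (-1.0268, -0.6908, -0.6415)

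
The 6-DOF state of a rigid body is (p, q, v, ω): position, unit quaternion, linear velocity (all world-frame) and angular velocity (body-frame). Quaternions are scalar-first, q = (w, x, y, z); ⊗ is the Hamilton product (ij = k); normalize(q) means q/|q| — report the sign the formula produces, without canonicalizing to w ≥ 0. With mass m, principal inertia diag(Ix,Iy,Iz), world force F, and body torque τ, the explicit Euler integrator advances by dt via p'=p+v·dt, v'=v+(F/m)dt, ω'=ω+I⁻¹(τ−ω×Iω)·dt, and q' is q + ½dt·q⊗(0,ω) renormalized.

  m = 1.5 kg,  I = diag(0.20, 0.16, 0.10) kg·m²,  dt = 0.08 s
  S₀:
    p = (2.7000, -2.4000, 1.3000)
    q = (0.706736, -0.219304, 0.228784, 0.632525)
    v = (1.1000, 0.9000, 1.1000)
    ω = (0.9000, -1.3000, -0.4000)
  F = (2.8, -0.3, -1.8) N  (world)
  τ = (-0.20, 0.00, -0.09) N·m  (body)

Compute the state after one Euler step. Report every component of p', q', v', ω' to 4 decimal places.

p' = p + v·dt = (2.7880, -2.3280, 1.3880)
v + (F/m)dt = (1.2493, 0.8840, 1.0040)
precession coupling ω×(Iω) = (-0.0312, -0.0360, 0.0468)
(τ − ω×Iω)/I = (-0.8440, 0.2250, -1.3680)
new body rate ω' = (0.8325, -1.2820, -0.5094)
Hamilton product q⊗(0,ω) = (0.7478028, 1.3668313, -0.4372059, -0.2035048)
q + ½dt·q⊗(0,ω), renormalized = (0.7351, -0.1643, 0.2108, 0.6231)

p' = (2.7880, -2.3280, 1.3880)
q' = (0.7351, -0.1643, 0.2108, 0.6231)
v' = (1.2493, 0.8840, 1.0040)
ω' = (0.8325, -1.2820, -0.5094)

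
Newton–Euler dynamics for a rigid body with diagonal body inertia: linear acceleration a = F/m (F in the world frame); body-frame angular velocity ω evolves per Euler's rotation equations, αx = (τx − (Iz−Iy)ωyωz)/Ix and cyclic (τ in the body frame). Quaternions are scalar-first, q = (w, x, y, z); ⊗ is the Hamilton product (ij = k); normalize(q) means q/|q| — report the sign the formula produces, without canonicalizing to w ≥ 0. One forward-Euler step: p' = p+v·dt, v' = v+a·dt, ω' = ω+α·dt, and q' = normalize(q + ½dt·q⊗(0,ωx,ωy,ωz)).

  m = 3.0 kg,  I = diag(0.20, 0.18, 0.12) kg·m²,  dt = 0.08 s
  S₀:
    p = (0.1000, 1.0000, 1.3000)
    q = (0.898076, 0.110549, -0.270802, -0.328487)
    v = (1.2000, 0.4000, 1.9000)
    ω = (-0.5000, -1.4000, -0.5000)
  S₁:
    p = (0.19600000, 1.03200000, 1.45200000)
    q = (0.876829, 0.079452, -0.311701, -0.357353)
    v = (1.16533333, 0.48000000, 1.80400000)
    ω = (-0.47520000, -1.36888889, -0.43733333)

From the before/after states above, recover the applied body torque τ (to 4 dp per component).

τ = (0.0200, 0.0900, 0.0800)

rate change Δω = (0.02480000, 0.03111111, 0.06266667)
I·α + gyro = (0.0200, 0.0900, 0.0800)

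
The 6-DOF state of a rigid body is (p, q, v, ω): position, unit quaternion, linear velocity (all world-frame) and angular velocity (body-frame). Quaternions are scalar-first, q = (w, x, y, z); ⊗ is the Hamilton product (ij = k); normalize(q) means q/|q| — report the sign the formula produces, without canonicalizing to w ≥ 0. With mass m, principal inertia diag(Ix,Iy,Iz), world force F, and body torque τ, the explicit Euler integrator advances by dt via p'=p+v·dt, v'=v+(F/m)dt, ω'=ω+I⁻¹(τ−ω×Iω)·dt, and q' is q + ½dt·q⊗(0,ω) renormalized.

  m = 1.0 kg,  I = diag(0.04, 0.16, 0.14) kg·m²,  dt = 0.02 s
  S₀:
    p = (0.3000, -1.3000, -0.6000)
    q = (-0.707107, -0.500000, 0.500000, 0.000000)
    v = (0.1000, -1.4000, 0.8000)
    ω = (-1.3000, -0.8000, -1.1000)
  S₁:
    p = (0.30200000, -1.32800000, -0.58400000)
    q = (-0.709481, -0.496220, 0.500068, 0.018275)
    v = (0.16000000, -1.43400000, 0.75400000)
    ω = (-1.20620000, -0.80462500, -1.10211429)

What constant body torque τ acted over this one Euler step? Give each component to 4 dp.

τ = (0.1700, -0.1800, 0.1100)

Δω = ω₁−ω₀ = (0.09380000, -0.00462500, -0.00211429)
applied torque τ = (0.1700, -0.1800, 0.1100)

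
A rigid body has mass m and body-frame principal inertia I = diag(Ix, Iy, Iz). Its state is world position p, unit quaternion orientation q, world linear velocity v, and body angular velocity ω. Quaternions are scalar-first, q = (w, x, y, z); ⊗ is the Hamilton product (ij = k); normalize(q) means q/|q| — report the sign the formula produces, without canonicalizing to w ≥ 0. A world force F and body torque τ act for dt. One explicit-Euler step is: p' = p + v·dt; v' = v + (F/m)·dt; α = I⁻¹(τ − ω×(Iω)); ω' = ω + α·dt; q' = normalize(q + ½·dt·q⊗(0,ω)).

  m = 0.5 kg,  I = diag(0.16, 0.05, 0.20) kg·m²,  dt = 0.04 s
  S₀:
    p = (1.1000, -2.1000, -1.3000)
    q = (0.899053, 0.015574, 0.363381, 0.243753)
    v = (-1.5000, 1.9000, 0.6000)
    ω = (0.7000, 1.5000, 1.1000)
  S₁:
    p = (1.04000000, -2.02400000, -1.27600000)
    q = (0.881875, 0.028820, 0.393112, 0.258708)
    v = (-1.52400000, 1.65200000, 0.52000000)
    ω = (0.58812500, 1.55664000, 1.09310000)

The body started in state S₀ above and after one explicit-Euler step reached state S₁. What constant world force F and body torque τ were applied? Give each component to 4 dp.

F = (-0.3000, -3.1000, -1.0000)
τ = (-0.2000, 0.0400, -0.1500)

ω₁ − ω₀ = (-0.11187500, 0.05664000, -0.00690000)
applied torque τ = (-0.2000, 0.0400, -0.1500)
v₁ − v₀ = (-0.02400000, -0.24800000, -0.08000000)
applied force F = (-0.3000, -3.1000, -1.0000)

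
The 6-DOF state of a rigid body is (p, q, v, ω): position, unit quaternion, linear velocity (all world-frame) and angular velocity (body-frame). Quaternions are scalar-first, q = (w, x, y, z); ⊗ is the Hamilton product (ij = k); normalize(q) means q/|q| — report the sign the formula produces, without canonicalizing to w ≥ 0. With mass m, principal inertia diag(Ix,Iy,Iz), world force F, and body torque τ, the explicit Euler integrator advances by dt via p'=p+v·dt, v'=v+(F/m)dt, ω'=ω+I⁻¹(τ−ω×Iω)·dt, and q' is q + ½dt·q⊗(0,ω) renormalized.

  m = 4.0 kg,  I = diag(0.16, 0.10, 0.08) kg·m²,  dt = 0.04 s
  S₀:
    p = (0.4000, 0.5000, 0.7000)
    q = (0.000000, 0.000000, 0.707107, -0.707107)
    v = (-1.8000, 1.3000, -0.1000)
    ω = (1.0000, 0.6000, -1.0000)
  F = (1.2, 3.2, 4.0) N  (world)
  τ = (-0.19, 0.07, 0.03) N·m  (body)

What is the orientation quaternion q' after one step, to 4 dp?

2q̇ = q⊗(0,ω) = (-1.1313712, -0.2828428, -0.7071070, -0.7071070)
updated quaternion q' = (-0.0226, -0.0057, 0.6926, -0.7209)

q' = (-0.0226, -0.0057, 0.6926, -0.7209)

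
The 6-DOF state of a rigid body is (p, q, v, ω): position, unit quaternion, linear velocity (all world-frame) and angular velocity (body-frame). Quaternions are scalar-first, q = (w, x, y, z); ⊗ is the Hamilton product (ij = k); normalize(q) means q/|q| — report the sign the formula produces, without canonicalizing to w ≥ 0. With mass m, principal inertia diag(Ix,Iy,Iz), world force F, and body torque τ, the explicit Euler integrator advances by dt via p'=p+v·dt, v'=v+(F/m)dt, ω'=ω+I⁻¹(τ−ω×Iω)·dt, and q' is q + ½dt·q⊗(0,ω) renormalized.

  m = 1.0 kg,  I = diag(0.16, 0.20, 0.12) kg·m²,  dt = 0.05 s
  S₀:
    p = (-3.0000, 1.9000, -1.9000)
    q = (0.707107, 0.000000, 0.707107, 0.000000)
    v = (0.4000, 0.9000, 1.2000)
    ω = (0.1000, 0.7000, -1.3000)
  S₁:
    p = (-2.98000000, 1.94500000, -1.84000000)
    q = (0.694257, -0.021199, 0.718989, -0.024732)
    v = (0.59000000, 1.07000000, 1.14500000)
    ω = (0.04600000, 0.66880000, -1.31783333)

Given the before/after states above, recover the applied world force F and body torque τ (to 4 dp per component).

F = (3.8000, 3.4000, -1.1000)
τ = (-0.1000, -0.1300, -0.0400)

ω₁ − ω₀ = (-0.05400000, -0.03120000, -0.01783333)
ω₀×(Iω₀) = (0.0728, -0.0052, 0.0028)
I·α + gyro = (-0.1000, -0.1300, -0.0400)
velocity change Δv = (0.19000000, 0.17000000, -0.05500000)
m·(v₁−v₀)/dt = (3.8000, 3.4000, -1.1000)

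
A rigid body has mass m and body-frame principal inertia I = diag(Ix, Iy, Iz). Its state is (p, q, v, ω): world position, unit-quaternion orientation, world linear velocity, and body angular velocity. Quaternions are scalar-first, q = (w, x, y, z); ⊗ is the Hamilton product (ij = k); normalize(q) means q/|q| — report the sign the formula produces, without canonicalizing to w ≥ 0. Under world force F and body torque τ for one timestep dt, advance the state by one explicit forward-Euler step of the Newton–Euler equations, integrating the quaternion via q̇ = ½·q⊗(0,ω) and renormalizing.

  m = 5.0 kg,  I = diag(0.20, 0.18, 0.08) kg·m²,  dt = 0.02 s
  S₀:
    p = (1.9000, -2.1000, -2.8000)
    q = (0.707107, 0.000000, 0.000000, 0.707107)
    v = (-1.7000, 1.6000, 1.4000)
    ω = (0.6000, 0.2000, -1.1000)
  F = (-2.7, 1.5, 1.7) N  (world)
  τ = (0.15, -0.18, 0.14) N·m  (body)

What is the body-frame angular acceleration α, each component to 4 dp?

α = (0.6400, -0.5600, 1.7800)

ω×(Iω) gyroscopic = (0.0220, -0.0792, -0.0024)
α = I⁻¹(τ − ω×Iω) = (0.6400, -0.5600, 1.7800)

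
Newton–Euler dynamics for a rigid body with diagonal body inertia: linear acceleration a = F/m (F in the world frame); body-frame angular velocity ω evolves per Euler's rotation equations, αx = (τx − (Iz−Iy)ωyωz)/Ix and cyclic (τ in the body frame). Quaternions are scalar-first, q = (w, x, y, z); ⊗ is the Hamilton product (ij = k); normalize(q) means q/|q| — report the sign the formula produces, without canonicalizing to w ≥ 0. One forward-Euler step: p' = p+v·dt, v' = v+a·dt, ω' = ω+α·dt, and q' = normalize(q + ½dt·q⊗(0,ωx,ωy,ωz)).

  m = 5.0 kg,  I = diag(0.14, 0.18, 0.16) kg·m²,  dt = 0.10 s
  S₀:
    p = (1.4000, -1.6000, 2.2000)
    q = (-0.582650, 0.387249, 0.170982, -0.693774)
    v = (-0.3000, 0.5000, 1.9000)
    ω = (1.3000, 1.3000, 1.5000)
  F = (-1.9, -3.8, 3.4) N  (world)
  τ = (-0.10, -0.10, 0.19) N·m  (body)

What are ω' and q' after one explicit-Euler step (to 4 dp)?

precession coupling ω×(Iω) = (-0.0390, -0.0390, 0.0676)
angular accel α = (-0.4357, -0.3389, 0.7650)
ω' = ω + α·dt = (1.2564, 1.2661, 1.5765)
q⊗(0,ω) = (0.3149607, 0.4009342, -2.2402247, -0.5928279)
q + ½dt·q⊗(0,ω), renormalized = (-0.5630, 0.4045, 0.0586, -0.7184)

ω' = (1.2564, 1.2661, 1.5765)
q' = (-0.5630, 0.4045, 0.0586, -0.7184)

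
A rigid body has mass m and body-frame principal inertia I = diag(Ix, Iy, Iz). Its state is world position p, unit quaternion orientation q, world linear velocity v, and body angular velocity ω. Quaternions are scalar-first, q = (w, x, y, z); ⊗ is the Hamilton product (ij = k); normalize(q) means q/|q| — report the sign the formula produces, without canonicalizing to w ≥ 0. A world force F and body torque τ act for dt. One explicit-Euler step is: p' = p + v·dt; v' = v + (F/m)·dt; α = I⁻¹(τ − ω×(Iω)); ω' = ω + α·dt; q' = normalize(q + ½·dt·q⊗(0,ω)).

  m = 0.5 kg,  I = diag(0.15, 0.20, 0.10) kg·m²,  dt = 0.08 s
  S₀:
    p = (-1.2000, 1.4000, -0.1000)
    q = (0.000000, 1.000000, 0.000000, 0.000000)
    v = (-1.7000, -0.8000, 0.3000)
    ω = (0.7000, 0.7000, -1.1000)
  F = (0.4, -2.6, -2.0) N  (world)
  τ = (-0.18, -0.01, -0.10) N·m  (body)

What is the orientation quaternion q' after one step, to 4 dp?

2q̇ = q⊗(0,ω) = (-0.7000000, 0.0000000, 1.1000000, 0.7000000)
q + ½dt·q⊗(0,ω), renormalized = (-0.0280, 0.9983, 0.0439, 0.0280)

q' = (-0.0280, 0.9983, 0.0439, 0.0280)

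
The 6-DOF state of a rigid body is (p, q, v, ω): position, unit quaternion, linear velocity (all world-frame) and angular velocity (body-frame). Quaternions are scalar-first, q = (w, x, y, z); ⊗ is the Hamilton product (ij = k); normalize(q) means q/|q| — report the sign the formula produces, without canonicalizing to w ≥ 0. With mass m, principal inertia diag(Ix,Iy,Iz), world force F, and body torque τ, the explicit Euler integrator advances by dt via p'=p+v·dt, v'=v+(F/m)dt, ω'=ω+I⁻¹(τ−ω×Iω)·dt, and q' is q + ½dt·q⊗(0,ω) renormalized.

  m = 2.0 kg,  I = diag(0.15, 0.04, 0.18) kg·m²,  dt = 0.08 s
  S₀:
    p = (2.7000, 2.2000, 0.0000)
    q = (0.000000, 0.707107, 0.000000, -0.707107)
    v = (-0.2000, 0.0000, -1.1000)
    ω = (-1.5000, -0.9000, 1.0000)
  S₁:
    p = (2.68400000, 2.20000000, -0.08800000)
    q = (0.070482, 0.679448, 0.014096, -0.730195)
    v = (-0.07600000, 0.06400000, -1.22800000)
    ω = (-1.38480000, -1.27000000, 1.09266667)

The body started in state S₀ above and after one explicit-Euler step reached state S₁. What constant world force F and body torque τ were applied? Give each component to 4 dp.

Δω = ω₁−ω₀ = (0.11520000, -0.37000000, 0.09266667)
precession coupling = (-0.1260, 0.0450, -0.1485)
applied torque τ = (0.0900, -0.1400, 0.0600)
Δv = v₁−v₀ = (0.12400000, 0.06400000, -0.12800000)
applied force F = (3.1000, 1.6000, -3.2000)

F = (3.1000, 1.6000, -3.2000)
τ = (0.0900, -0.1400, 0.0600)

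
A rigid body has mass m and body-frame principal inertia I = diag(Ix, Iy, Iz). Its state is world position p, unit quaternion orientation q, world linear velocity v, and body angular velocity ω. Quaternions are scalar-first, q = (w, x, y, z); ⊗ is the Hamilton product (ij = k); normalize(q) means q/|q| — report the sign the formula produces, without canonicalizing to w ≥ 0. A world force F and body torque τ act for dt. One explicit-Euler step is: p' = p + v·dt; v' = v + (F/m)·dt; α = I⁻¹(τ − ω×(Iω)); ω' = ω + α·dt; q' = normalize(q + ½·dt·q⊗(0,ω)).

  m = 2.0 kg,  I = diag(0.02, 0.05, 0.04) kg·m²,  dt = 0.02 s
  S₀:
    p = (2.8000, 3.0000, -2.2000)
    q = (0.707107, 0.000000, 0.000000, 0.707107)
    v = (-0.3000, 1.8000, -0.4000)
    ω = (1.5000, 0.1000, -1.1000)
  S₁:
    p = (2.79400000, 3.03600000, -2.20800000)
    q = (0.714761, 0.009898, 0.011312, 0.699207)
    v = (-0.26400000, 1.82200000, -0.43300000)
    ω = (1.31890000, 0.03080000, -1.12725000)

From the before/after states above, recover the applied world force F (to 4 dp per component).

Δv = v₁−v₀ = (0.03600000, 0.02200000, -0.03300000)
m·(v₁−v₀)/dt = (3.6000, 2.2000, -3.3000)

F = (3.6000, 2.2000, -3.3000)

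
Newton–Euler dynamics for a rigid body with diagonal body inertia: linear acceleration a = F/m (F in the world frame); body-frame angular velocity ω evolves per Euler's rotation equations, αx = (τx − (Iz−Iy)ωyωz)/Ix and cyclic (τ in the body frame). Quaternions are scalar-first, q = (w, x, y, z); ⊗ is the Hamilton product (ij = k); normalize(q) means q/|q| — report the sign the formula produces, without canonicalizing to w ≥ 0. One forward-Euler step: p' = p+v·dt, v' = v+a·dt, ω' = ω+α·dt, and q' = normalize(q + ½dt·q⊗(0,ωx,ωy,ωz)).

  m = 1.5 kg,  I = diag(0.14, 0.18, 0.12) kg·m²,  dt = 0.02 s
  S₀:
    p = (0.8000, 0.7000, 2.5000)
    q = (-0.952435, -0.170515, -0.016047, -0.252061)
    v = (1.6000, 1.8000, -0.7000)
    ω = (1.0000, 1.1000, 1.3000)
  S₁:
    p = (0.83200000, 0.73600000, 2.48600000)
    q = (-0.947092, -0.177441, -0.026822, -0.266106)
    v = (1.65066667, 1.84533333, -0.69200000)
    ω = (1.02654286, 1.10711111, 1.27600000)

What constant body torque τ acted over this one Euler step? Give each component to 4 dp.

τ = (0.1000, 0.0900, -0.1000)

ω₁ − ω₀ = (0.02654286, 0.00711111, -0.02400000)
applied torque τ = (0.1000, 0.0900, -0.1000)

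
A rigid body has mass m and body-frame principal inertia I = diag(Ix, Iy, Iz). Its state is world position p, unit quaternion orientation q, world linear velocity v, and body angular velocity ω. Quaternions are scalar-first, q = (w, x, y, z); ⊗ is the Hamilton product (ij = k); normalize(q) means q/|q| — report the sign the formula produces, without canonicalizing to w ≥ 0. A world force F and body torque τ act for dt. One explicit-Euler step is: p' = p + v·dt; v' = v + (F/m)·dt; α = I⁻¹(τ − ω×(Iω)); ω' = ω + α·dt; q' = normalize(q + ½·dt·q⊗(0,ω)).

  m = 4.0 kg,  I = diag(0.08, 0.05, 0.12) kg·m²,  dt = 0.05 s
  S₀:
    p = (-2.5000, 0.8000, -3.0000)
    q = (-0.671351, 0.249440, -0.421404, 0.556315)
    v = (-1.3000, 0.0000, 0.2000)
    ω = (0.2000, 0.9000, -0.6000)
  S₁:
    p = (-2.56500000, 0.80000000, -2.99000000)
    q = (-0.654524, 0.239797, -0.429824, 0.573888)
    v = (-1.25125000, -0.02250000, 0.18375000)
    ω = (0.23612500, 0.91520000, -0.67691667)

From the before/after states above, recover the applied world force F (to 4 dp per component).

F = (3.9000, -1.8000, -1.3000)

Δv = v₁−v₀ = (0.04875000, -0.02250000, -0.01625000)
applied force F = (3.9000, -1.8000, -1.3000)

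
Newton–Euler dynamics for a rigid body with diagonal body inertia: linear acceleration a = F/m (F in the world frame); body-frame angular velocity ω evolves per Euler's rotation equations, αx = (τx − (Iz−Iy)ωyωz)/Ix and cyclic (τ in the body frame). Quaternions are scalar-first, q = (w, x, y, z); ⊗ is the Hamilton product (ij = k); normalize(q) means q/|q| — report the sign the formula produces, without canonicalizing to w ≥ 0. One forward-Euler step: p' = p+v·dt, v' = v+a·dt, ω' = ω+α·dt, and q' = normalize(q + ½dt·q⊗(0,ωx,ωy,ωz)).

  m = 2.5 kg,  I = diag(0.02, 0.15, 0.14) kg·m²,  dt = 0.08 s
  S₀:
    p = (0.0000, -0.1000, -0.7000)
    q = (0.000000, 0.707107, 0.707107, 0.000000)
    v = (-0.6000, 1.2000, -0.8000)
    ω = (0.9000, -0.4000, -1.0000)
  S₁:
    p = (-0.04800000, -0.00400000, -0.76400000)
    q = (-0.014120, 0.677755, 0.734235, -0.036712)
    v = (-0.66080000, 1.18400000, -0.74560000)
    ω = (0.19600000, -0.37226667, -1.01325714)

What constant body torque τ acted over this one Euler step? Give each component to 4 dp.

Δω = ω₁−ω₀ = (-0.70400000, 0.02773333, -0.01325714)
I·α + gyro = (-0.1800, 0.1600, -0.0700)

τ = (-0.1800, 0.1600, -0.0700)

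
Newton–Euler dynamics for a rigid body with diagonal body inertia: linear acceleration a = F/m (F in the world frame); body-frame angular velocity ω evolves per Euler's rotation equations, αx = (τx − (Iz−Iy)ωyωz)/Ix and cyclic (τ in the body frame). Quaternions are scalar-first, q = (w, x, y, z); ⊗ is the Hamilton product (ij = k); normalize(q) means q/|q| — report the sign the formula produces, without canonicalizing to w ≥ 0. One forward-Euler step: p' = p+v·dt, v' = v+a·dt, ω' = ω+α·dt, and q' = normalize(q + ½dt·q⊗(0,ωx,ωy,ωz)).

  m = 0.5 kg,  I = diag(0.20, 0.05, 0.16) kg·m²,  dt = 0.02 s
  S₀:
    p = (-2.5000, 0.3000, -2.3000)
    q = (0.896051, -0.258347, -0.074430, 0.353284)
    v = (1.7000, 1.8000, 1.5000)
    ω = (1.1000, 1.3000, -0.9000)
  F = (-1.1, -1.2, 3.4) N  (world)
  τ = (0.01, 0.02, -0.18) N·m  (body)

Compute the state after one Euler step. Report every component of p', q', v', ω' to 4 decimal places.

p' = (-2.4660, 0.3360, -2.2700)
q' = (0.9029, -0.2524, -0.0612, 0.3426)
v' = (1.6560, 1.7520, 1.6360)
ω' = (1.1139, 1.3238, -0.8957)

gyro term ω×Iω = (-0.1287, -0.0396, -0.2145)
(τ − ω×Iω)/I = (0.6935, 1.1920, 0.2156)
ω + α·dt = (1.1139, 1.3238, -0.8957)
q⊗(0,ω) = (0.6988963, 0.5933739, 1.3209664, -1.0604240)
q + ½dt·q⊗(0,ω), renormalized = (0.9029, -0.2524, -0.0612, 0.3426)
a = F/m = (-2.2000, -2.4000, 6.8000)
new position p' = (-2.4660, 0.3360, -2.2700)
v' = v + a·dt = (1.6560, 1.7520, 1.6360)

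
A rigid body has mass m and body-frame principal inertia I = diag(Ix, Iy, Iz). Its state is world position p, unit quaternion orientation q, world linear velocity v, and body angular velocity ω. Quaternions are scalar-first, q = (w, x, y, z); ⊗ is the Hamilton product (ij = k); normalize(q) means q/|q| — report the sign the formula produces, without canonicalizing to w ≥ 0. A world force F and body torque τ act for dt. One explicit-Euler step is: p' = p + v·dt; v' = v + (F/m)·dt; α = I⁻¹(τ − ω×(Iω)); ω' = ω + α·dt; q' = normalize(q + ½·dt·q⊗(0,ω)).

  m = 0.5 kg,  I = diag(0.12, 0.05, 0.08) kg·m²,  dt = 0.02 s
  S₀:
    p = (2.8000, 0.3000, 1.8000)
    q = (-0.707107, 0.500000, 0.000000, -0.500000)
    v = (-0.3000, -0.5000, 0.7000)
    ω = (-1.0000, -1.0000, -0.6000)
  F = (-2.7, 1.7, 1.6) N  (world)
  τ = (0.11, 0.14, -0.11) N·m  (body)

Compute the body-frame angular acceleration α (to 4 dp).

α = (0.7667, 2.3200, -0.5000)

precession coupling ω×(Iω) = (0.0180, 0.0240, -0.0700)
α = I⁻¹(τ − ω×Iω) = (0.7667, 2.3200, -0.5000)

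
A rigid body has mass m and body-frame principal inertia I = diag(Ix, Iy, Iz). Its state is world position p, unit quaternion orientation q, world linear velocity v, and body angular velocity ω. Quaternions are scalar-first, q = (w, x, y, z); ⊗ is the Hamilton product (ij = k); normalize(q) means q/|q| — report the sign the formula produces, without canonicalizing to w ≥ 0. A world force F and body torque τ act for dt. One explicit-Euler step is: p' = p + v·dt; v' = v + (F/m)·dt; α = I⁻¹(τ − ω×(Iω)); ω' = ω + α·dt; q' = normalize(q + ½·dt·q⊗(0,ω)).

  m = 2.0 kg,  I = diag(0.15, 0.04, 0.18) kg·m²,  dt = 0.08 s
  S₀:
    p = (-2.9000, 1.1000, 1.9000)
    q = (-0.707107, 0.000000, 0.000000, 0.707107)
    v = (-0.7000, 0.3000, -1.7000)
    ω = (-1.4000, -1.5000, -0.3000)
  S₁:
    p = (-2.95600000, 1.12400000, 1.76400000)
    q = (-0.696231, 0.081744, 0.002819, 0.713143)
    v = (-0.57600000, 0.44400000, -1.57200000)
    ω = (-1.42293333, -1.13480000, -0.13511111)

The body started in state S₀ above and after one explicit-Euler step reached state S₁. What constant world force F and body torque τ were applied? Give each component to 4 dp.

F = (3.1000, 3.6000, 3.2000)
τ = (0.0200, 0.1700, 0.1400)

Δv = v₁−v₀ = (0.12400000, 0.14400000, 0.12800000)
m·(v₁−v₀)/dt = (3.1000, 3.6000, 3.2000)
ω₁ − ω₀ = (-0.02293333, 0.36520000, 0.16488889)
τ = I·(Δω/dt) + ω₀×(Iω₀) = (0.0200, 0.1700, 0.1400)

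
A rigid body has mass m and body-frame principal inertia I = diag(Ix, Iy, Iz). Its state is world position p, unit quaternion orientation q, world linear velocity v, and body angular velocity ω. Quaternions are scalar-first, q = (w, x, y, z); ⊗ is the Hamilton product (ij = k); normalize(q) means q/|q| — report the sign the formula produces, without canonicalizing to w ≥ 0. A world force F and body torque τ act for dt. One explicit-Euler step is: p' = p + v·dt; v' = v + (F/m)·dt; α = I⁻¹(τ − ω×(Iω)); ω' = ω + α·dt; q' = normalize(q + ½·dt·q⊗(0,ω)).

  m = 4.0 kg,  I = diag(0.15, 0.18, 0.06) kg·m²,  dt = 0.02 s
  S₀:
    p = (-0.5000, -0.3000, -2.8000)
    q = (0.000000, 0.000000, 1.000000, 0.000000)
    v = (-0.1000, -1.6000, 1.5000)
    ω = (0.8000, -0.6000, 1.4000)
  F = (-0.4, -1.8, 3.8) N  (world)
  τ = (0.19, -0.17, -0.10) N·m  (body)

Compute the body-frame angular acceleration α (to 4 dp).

ω×(Iω) gyroscopic = (0.1008, 0.1008, -0.0144)
angular accel α = (0.5947, -1.5044, -1.4267)

α = (0.5947, -1.5044, -1.4267)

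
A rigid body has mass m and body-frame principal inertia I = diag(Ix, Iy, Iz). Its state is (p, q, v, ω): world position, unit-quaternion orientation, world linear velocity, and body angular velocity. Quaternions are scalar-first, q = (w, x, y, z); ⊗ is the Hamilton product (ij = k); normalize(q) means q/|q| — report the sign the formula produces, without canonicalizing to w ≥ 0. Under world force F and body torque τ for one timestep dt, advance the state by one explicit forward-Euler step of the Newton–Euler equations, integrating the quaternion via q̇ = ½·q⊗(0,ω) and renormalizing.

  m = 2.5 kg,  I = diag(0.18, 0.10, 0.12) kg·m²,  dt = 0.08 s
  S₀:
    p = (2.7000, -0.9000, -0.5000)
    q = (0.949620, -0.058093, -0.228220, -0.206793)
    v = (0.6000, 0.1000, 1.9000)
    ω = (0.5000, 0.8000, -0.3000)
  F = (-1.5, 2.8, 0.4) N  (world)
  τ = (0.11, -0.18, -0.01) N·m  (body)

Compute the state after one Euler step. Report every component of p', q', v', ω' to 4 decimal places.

linear accel F/m = (-0.6000, 1.1200, 0.1600)
p + v·dt = (2.7480, -0.8920, -0.3480)
new velocity v' = (0.5520, 0.1896, 1.9128)
α = I⁻¹(τ − ω×Iω) = (0.6378, -1.7100, 0.1833)
ω' = ω + α·dt = (0.5510, 0.6632, -0.2853)
2q̇ = q⊗(0,ω) = (0.1495846, 0.7087104, 0.6388716, -0.2172504)
q' = normalize(q + ½dt·q⊗(0,ω)) = (0.9549, -0.0297, -0.2025, -0.2153)

p' = (2.7480, -0.8920, -0.3480)
q' = (0.9549, -0.0297, -0.2025, -0.2153)
v' = (0.5520, 0.1896, 1.9128)
ω' = (0.5510, 0.6632, -0.2853)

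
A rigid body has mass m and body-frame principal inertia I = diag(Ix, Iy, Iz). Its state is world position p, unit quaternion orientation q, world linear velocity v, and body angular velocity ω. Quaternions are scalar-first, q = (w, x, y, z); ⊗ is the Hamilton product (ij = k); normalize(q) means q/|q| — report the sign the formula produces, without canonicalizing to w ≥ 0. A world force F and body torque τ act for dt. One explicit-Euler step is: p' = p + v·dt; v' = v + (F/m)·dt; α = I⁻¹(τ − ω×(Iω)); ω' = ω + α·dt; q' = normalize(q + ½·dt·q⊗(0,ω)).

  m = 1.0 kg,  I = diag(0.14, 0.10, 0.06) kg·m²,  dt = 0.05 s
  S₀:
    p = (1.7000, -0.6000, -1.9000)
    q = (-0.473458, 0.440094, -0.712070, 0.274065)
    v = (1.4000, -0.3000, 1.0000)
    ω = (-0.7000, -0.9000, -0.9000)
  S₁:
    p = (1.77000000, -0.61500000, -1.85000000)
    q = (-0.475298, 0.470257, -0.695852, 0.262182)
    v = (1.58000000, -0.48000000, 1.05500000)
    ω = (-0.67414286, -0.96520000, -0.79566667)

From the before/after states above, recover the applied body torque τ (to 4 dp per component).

ω₁ − ω₀ = (0.02585714, -0.06520000, 0.10433333)
τ = I·(Δω/dt) + ω₀×(Iω₀) = (0.0400, -0.0800, 0.1000)

τ = (0.0400, -0.0800, 0.1000)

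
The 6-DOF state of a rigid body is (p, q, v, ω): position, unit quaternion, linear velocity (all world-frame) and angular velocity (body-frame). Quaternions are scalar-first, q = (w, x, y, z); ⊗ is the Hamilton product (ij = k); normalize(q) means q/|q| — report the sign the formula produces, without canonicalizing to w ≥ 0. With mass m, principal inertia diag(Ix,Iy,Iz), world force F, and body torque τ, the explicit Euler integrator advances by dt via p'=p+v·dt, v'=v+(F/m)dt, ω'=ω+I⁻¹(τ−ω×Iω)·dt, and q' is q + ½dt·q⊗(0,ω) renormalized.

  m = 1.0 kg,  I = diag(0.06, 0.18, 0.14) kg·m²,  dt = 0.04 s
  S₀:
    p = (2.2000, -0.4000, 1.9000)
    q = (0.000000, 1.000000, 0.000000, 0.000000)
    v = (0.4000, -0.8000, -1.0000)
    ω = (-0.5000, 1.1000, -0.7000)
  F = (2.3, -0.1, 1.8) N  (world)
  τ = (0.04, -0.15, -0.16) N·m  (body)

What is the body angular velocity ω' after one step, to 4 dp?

(τ − ω×Iω)/I = (0.1533, -0.6778, -0.6714)
ω + α·dt = (-0.4939, 1.0729, -0.7269)

ω' = (-0.4939, 1.0729, -0.7269)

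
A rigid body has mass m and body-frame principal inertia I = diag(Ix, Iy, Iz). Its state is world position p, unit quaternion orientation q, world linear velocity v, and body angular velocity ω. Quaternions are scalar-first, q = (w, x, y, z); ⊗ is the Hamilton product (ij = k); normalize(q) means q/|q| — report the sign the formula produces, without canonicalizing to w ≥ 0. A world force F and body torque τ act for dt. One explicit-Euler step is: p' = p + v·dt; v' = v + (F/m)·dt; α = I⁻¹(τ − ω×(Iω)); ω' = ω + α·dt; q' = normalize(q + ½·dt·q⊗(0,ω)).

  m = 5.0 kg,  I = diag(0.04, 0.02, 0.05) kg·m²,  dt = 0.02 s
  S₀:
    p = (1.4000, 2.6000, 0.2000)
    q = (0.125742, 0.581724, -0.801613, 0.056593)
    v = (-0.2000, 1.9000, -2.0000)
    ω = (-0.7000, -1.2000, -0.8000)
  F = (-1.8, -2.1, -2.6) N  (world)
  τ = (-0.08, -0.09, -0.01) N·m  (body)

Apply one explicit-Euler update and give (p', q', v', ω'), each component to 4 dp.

new position p' = (1.3960, 2.6380, 0.1600)
new velocity v' = (-0.2072, 1.8916, -2.0104)
precession coupling ω×(Iω) = (0.0288, -0.0056, -0.0168)
angular accel α = (-2.7200, -4.2200, 0.1360)
ω + α·dt = (-0.7544, -1.2844, -0.7973)
Hamilton product q⊗(0,ω) = (-0.5094544, 0.6211826, 0.2748737, -1.3597915)
q' = normalize(q + ½dt·q⊗(0,ω)) = (0.1206, 0.5879, -0.7988, 0.0430)

p' = (1.3960, 2.6380, 0.1600)
q' = (0.1206, 0.5879, -0.7988, 0.0430)
v' = (-0.2072, 1.8916, -2.0104)
ω' = (-0.7544, -1.2844, -0.7973)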